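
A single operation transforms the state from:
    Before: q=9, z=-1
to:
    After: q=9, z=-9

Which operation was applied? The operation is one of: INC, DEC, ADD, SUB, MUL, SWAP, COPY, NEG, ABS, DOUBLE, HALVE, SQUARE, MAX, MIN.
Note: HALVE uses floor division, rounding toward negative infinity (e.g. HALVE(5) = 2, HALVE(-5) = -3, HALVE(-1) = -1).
MUL(z, q)

Analyzing the change:
Before: q=9, z=-1
After: q=9, z=-9
Variable z changed from -1 to -9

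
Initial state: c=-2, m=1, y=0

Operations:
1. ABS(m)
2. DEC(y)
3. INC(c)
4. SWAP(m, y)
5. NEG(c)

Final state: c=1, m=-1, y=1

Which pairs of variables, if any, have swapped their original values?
None

Comparing initial and final values:
y: 0 → 1
c: -2 → 1
m: 1 → -1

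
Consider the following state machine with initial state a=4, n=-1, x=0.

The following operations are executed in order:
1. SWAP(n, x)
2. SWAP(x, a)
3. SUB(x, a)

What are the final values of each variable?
{a: -1, n: 0, x: 5}

Step-by-step execution:
Initial: a=4, n=-1, x=0
After step 1 (SWAP(n, x)): a=4, n=0, x=-1
After step 2 (SWAP(x, a)): a=-1, n=0, x=4
After step 3 (SUB(x, a)): a=-1, n=0, x=5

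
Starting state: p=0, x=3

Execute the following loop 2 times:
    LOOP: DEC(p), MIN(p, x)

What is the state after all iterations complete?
p=-2, x=3

Iteration trace:
Start: p=0, x=3
After iteration 1: p=-1, x=3
After iteration 2: p=-2, x=3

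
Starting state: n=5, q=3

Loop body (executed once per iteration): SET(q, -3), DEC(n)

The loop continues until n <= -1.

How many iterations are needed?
6

Tracing iterations:
Initial: n=5, q=3
After iteration 1: n=4, q=-3
After iteration 2: n=3, q=-3
After iteration 3: n=2, q=-3
After iteration 4: n=1, q=-3
After iteration 5: n=0, q=-3
After iteration 6: n=-1, q=-3
n <= -1 now holds, so the loop exits after 6 iterations.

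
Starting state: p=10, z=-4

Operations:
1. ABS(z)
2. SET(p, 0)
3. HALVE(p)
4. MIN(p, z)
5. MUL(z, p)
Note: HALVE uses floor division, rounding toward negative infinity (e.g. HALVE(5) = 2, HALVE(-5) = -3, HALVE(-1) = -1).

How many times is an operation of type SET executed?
1

Counting SET operations:
Step 2: SET(p, 0) ← SET
Total: 1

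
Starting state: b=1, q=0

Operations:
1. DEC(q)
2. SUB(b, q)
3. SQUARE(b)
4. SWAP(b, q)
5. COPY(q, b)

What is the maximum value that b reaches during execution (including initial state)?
4

Values of b at each step:
Initial: b = 1
After step 1: b = 1
After step 2: b = 2
After step 3: b = 4 ← maximum
After step 4: b = -1
After step 5: b = -1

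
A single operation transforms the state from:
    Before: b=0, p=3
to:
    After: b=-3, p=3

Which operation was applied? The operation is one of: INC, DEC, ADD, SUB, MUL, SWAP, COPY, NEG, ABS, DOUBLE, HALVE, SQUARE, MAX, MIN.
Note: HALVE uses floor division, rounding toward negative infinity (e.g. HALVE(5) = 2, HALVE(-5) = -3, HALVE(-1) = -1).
SUB(b, p)

Analyzing the change:
Before: b=0, p=3
After: b=-3, p=3
Variable b changed from 0 to -3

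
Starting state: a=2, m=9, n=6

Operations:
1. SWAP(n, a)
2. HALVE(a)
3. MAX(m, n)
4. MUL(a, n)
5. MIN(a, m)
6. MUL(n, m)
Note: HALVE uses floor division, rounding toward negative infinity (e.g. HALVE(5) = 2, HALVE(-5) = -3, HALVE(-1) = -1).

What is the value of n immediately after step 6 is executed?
n = 18

Tracing n through execution:
Initial: n = 6
After step 1 (SWAP(n, a)): n = 2
After step 2 (HALVE(a)): n = 2
After step 3 (MAX(m, n)): n = 2
After step 4 (MUL(a, n)): n = 2
After step 5 (MIN(a, m)): n = 2
After step 6 (MUL(n, m)): n = 18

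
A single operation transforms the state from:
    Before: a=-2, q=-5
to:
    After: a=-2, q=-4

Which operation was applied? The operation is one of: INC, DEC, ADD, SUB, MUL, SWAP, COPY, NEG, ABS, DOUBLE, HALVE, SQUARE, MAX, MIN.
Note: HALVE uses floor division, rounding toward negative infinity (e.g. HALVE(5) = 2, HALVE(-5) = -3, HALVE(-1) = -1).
INC(q)

Analyzing the change:
Before: a=-2, q=-5
After: a=-2, q=-4
Variable q changed from -5 to -4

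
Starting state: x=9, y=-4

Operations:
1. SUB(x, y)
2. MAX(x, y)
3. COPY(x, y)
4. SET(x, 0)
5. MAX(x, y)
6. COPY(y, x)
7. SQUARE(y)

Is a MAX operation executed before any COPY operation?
Yes

First MAX: step 2
First COPY: step 3
Since 2 < 3, MAX comes first.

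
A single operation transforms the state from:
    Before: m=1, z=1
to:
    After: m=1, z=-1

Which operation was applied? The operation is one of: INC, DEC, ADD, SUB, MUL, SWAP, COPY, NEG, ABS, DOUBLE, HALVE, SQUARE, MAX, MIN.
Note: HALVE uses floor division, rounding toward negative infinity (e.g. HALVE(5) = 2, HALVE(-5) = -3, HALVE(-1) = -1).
NEG(z)

Analyzing the change:
Before: m=1, z=1
After: m=1, z=-1
Variable z changed from 1 to -1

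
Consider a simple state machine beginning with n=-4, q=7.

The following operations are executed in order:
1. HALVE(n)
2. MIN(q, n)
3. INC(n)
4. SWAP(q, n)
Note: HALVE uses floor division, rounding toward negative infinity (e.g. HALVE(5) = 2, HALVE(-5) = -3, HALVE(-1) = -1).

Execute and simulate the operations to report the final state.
{n: -2, q: -1}

Step-by-step execution:
Initial: n=-4, q=7
After step 1 (HALVE(n)): n=-2, q=7
After step 2 (MIN(q, n)): n=-2, q=-2
After step 3 (INC(n)): n=-1, q=-2
After step 4 (SWAP(q, n)): n=-2, q=-1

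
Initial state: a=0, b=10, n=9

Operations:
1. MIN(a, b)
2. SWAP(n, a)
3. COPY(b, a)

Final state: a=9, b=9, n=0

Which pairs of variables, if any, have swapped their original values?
(n, a)

Comparing initial and final values:
n: 9 → 0
b: 10 → 9
a: 0 → 9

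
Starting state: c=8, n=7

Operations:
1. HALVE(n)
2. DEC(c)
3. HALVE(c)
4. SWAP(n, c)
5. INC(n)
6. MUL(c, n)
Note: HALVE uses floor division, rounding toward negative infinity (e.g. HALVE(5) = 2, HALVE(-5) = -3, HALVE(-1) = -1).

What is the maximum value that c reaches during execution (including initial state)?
12

Values of c at each step:
Initial: c = 8
After step 1: c = 8
After step 2: c = 7
After step 3: c = 3
After step 4: c = 3
After step 5: c = 3
After step 6: c = 12 ← maximum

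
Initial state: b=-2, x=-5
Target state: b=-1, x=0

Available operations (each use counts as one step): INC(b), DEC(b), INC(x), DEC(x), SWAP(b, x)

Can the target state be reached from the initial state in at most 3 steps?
No

The target state cannot be reached within 3 steps.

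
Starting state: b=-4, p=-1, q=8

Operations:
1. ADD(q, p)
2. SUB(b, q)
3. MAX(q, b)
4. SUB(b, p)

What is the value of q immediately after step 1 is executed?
q = 7

Tracing q through execution:
Initial: q = 8
After step 1 (ADD(q, p)): q = 7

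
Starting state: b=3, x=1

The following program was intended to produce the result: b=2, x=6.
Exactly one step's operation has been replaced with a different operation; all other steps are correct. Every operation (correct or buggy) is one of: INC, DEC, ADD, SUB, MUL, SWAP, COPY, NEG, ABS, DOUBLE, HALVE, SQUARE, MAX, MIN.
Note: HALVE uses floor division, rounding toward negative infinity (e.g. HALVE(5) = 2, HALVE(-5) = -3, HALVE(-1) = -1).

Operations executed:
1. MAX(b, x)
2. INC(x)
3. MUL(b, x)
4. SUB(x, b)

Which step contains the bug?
Step 4

Trace with buggy code:
Initial: b=3, x=1
After step 1: b=3, x=1
After step 2: b=3, x=2
After step 3: b=6, x=2
After step 4: b=6, x=-4
Actual final b=6, x=-4 ≠ expected b=2, x=6.
Step 4 is the only position where a single-operation replacement can produce the expected result.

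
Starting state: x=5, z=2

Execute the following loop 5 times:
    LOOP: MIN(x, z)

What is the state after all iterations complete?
x=2, z=2

Iteration trace:
Start: x=5, z=2
After iteration 1: x=2, z=2
After iteration 2: x=2, z=2
After iteration 3: x=2, z=2
After iteration 4: x=2, z=2
After iteration 5: x=2, z=2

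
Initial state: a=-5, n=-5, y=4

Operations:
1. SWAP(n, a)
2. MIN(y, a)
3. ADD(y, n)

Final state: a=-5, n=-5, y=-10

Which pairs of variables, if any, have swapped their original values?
None

Comparing initial and final values:
n: -5 → -5
y: 4 → -10
a: -5 → -5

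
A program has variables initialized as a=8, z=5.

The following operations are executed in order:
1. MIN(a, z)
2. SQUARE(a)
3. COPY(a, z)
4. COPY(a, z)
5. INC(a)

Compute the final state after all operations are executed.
{a: 6, z: 5}

Step-by-step execution:
Initial: a=8, z=5
After step 1 (MIN(a, z)): a=5, z=5
After step 2 (SQUARE(a)): a=25, z=5
After step 3 (COPY(a, z)): a=5, z=5
After step 4 (COPY(a, z)): a=5, z=5
After step 5 (INC(a)): a=6, z=5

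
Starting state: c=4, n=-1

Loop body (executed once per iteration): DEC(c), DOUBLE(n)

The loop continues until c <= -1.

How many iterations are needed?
5

Tracing iterations:
Initial: c=4, n=-1
After iteration 1: c=3, n=-2
After iteration 2: c=2, n=-4
After iteration 3: c=1, n=-8
After iteration 4: c=0, n=-16
After iteration 5: c=-1, n=-32
c <= -1 now holds, so the loop exits after 5 iterations.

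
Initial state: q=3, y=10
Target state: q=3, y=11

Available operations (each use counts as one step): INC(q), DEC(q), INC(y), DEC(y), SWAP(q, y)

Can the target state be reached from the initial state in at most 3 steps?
Yes

Path (1 step): INC(y)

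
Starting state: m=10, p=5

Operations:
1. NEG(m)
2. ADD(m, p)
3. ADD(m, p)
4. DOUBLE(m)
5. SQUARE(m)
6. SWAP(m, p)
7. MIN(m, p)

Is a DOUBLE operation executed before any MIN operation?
Yes

First DOUBLE: step 4
First MIN: step 7
Since 4 < 7, DOUBLE comes first.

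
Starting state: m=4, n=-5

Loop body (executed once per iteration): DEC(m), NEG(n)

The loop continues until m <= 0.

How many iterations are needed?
4

Tracing iterations:
Initial: m=4, n=-5
After iteration 1: m=3, n=5
After iteration 2: m=2, n=-5
After iteration 3: m=1, n=5
After iteration 4: m=0, n=-5
m <= 0 now holds, so the loop exits after 4 iterations.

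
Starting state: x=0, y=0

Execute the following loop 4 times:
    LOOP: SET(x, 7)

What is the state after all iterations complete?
x=7, y=0

Iteration trace:
Start: x=0, y=0
After iteration 1: x=7, y=0
After iteration 2: x=7, y=0
After iteration 3: x=7, y=0
After iteration 4: x=7, y=0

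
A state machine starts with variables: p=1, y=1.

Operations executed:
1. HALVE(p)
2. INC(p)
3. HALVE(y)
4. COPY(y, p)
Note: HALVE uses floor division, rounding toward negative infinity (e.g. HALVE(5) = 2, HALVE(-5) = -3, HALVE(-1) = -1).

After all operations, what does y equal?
y = 1

Tracing execution:
Step 1: HALVE(p) → y = 1
Step 2: INC(p) → y = 1
Step 3: HALVE(y) → y = 0
Step 4: COPY(y, p) → y = 1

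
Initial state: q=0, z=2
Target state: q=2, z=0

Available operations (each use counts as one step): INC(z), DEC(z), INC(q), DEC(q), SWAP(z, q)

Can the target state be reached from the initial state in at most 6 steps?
Yes

Path (1 step): SWAP(z, q)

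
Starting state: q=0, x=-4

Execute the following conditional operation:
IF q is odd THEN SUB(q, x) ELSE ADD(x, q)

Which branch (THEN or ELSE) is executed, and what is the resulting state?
Branch: ELSE, Final state: q=0, x=-4

Evaluating condition: q is odd
Condition is False, so ELSE branch executes
After ADD(x, q): q=0, x=-4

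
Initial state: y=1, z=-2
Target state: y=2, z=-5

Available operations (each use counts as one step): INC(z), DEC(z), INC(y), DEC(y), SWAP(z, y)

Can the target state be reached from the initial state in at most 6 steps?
Yes

Path (4 steps): DEC(z) → DEC(z) → DEC(z) → INC(y)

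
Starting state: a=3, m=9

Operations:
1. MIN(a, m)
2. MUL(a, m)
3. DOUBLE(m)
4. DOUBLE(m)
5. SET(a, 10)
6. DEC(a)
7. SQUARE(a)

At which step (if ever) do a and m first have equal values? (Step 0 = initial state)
Never

a and m never become equal during execution.

Comparing values at each step:
Initial: a=3, m=9
After step 1: a=3, m=9
After step 2: a=27, m=9
After step 3: a=27, m=18
After step 4: a=27, m=36
After step 5: a=10, m=36
After step 6: a=9, m=36
After step 7: a=81, m=36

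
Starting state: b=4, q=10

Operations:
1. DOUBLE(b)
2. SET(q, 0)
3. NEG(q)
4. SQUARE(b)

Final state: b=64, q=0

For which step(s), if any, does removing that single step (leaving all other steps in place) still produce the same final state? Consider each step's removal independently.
Step(s) 3

Testing removal of each single step:
Without step 1: final = b=16, q=0 (different)
Without step 2: final = b=64, q=-10 (different)
Without step 3: final = b=64, q=0 (same)
Without step 4: final = b=8, q=0 (different)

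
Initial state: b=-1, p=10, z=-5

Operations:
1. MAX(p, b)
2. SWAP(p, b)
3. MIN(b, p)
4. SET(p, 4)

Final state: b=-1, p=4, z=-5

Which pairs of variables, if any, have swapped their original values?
None

Comparing initial and final values:
p: 10 → 4
b: -1 → -1
z: -5 → -5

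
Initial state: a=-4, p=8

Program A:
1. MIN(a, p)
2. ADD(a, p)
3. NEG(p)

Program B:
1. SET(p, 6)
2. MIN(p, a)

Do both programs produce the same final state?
No

Program A final state: a=4, p=-8
Program B final state: a=-4, p=-4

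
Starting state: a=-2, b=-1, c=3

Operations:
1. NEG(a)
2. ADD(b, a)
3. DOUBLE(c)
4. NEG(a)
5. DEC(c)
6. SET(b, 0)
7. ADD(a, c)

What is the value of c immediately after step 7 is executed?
c = 5

Tracing c through execution:
Initial: c = 3
After step 1 (NEG(a)): c = 3
After step 2 (ADD(b, a)): c = 3
After step 3 (DOUBLE(c)): c = 6
After step 4 (NEG(a)): c = 6
After step 5 (DEC(c)): c = 5
After step 6 (SET(b, 0)): c = 5
After step 7 (ADD(a, c)): c = 5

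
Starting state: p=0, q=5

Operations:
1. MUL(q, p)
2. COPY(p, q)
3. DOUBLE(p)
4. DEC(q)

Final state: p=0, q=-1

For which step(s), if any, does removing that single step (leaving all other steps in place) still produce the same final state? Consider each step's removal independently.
Step(s) 2, 3

Testing removal of each single step:
Without step 1: final = p=10, q=4 (different)
Without step 2: final = p=0, q=-1 (same)
Without step 3: final = p=0, q=-1 (same)
Without step 4: final = p=0, q=0 (different)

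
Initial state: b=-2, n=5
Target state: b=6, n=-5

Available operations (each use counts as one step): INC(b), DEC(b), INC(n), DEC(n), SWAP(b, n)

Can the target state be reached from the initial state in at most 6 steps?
Yes

Path (5 steps): DEC(b) → DEC(b) → DEC(b) → INC(n) → SWAP(b, n)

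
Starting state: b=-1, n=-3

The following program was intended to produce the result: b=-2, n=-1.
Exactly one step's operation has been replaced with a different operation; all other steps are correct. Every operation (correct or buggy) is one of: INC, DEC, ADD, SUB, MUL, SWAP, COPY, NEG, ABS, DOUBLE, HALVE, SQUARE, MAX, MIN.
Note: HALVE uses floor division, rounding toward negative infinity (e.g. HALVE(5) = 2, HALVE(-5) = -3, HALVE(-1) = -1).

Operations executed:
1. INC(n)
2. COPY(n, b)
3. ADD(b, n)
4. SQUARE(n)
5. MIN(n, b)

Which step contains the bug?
Step 5

Trace with buggy code:
Initial: b=-1, n=-3
After step 1: b=-1, n=-2
After step 2: b=-1, n=-1
After step 3: b=-2, n=-1
After step 4: b=-2, n=1
After step 5: b=-2, n=-2
Actual final b=-2, n=-2 ≠ expected b=-2, n=-1.
Step 5 is the only position where a single-operation replacement can produce the expected result.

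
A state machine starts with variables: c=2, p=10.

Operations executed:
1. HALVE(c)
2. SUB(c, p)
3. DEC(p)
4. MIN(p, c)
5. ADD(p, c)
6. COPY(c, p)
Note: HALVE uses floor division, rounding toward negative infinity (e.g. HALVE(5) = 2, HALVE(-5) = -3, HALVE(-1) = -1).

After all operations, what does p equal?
p = -18

Tracing execution:
Step 1: HALVE(c) → p = 10
Step 2: SUB(c, p) → p = 10
Step 3: DEC(p) → p = 9
Step 4: MIN(p, c) → p = -9
Step 5: ADD(p, c) → p = -18
Step 6: COPY(c, p) → p = -18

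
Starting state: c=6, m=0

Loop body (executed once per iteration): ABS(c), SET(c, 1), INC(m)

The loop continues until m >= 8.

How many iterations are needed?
8

Tracing iterations:
Initial: c=6, m=0
After iteration 1: c=1, m=1
After iteration 2: c=1, m=2
After iteration 3: c=1, m=3
After iteration 4: c=1, m=4
After iteration 5: c=1, m=5
After iteration 6: c=1, m=6
After iteration 7: c=1, m=7
After iteration 8: c=1, m=8
m >= 8 now holds, so the loop exits after 8 iterations.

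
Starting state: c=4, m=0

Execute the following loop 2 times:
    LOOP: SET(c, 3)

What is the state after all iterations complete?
c=3, m=0

Iteration trace:
Start: c=4, m=0
After iteration 1: c=3, m=0
After iteration 2: c=3, m=0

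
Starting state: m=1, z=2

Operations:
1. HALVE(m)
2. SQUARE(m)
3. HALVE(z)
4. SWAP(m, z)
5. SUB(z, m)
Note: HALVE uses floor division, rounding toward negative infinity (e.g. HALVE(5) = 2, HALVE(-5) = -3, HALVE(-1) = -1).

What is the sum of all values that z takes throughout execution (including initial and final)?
6

Values of z at each step:
Initial: z = 2
After step 1: z = 2
After step 2: z = 2
After step 3: z = 1
After step 4: z = 0
After step 5: z = -1
Sum = 2 + 2 + 2 + 1 + 0 + -1 = 6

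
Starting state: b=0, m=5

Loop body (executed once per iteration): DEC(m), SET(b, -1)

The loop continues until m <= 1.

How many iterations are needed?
4

Tracing iterations:
Initial: b=0, m=5
After iteration 1: b=-1, m=4
After iteration 2: b=-1, m=3
After iteration 3: b=-1, m=2
After iteration 4: b=-1, m=1
m <= 1 now holds, so the loop exits after 4 iterations.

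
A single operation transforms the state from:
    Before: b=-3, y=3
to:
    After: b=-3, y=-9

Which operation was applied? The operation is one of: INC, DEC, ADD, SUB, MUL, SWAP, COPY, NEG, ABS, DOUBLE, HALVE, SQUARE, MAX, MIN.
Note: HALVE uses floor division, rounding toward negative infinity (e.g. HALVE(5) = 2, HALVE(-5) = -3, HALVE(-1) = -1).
MUL(y, b)

Analyzing the change:
Before: b=-3, y=3
After: b=-3, y=-9
Variable y changed from 3 to -9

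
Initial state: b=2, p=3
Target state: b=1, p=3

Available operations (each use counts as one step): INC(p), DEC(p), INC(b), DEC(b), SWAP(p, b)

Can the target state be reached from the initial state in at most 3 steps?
Yes

Path (1 step): DEC(b)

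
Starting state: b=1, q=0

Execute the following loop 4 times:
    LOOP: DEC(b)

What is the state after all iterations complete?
b=-3, q=0

Iteration trace:
Start: b=1, q=0
After iteration 1: b=0, q=0
After iteration 2: b=-1, q=0
After iteration 3: b=-2, q=0
After iteration 4: b=-3, q=0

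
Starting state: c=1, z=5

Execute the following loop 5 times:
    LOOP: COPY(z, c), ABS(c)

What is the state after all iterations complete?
c=1, z=1

Iteration trace:
Start: c=1, z=5
After iteration 1: c=1, z=1
After iteration 2: c=1, z=1
After iteration 3: c=1, z=1
After iteration 4: c=1, z=1
After iteration 5: c=1, z=1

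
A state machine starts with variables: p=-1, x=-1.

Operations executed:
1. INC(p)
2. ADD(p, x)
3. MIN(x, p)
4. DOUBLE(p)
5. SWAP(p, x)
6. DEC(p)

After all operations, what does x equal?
x = -2

Tracing execution:
Step 1: INC(p) → x = -1
Step 2: ADD(p, x) → x = -1
Step 3: MIN(x, p) → x = -1
Step 4: DOUBLE(p) → x = -1
Step 5: SWAP(p, x) → x = -2
Step 6: DEC(p) → x = -2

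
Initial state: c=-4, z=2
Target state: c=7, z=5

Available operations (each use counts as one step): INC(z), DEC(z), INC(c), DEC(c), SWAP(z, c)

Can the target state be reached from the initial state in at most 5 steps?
No

The target state cannot be reached within 5 steps.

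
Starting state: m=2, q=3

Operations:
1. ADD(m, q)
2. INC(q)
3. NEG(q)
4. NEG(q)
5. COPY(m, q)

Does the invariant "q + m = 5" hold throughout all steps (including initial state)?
No, violated after step 1

The invariant is violated after step 1.

State at each step:
Initial: m=2, q=3
After step 1: m=5, q=3
After step 2: m=5, q=4
After step 3: m=5, q=-4
After step 4: m=5, q=4
After step 5: m=4, q=4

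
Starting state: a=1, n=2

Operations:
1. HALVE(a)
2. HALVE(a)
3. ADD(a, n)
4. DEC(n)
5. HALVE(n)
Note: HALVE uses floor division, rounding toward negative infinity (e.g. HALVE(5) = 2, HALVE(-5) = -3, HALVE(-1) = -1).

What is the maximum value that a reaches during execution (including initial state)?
2

Values of a at each step:
Initial: a = 1
After step 1: a = 0
After step 2: a = 0
After step 3: a = 2 ← maximum
After step 4: a = 2
After step 5: a = 2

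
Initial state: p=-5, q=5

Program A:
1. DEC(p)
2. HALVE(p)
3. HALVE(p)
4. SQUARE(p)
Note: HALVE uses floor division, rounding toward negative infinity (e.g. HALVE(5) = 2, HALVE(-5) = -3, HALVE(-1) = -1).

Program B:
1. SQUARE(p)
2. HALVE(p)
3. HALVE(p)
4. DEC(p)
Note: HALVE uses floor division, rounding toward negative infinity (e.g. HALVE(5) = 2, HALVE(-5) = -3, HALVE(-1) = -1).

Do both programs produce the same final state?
No

Program A final state: p=4, q=5
Program B final state: p=5, q=5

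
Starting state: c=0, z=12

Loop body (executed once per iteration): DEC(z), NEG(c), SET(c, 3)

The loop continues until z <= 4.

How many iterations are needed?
8

Tracing iterations:
Initial: c=0, z=12
After iteration 1: c=3, z=11
After iteration 2: c=3, z=10
After iteration 3: c=3, z=9
After iteration 4: c=3, z=8
After iteration 5: c=3, z=7
After iteration 6: c=3, z=6
After iteration 7: c=3, z=5
After iteration 8: c=3, z=4
z <= 4 now holds, so the loop exits after 8 iterations.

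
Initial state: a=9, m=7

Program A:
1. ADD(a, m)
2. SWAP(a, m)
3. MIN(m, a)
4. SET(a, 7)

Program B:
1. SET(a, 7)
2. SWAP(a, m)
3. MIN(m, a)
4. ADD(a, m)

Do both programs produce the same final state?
No

Program A final state: a=7, m=7
Program B final state: a=14, m=7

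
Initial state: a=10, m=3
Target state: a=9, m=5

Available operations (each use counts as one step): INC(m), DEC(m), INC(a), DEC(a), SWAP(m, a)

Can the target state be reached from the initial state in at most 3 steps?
Yes

Path (3 steps): INC(m) → INC(m) → DEC(a)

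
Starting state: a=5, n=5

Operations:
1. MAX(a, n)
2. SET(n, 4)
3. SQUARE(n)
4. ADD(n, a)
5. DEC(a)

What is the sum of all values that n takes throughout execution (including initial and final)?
72

Values of n at each step:
Initial: n = 5
After step 1: n = 5
After step 2: n = 4
After step 3: n = 16
After step 4: n = 21
After step 5: n = 21
Sum = 5 + 5 + 4 + 16 + 21 + 21 = 72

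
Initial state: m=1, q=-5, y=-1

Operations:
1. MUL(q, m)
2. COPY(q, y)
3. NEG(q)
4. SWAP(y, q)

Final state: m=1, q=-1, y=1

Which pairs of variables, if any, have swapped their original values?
None

Comparing initial and final values:
y: -1 → 1
m: 1 → 1
q: -5 → -1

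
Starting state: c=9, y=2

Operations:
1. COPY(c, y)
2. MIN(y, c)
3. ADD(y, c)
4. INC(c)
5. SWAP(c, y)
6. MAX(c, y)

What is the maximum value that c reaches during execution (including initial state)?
9

Values of c at each step:
Initial: c = 9 ← maximum
After step 1: c = 2
After step 2: c = 2
After step 3: c = 2
After step 4: c = 3
After step 5: c = 4
After step 6: c = 4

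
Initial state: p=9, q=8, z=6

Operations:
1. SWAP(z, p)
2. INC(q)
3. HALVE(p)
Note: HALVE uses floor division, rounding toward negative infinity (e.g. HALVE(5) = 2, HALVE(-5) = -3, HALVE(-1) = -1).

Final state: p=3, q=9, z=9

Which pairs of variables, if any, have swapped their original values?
None

Comparing initial and final values:
z: 6 → 9
q: 8 → 9
p: 9 → 3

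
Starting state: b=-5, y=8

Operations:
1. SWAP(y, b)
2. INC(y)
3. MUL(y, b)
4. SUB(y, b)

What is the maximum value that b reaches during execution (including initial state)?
8

Values of b at each step:
Initial: b = -5
After step 1: b = 8 ← maximum
After step 2: b = 8
After step 3: b = 8
After step 4: b = 8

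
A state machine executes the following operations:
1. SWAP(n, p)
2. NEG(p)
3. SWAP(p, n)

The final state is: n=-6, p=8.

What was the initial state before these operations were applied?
n=6, p=8

Working backwards:
Final state: n=-6, p=8
Before step 3 (SWAP(p, n)): n=8, p=-6
Before step 2 (NEG(p)): n=8, p=6
Before step 1 (SWAP(n, p)): n=6, p=8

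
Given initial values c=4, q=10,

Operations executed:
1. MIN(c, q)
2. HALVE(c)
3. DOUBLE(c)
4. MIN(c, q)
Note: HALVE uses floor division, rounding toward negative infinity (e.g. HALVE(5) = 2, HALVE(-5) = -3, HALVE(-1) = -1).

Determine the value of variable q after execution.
q = 10

Tracing execution:
Step 1: MIN(c, q) → q = 10
Step 2: HALVE(c) → q = 10
Step 3: DOUBLE(c) → q = 10
Step 4: MIN(c, q) → q = 10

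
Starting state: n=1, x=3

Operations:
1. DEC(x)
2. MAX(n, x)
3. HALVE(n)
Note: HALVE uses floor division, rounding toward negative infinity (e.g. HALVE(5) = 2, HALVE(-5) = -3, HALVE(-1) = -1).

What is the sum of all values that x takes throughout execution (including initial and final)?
9

Values of x at each step:
Initial: x = 3
After step 1: x = 2
After step 2: x = 2
After step 3: x = 2
Sum = 3 + 2 + 2 + 2 = 9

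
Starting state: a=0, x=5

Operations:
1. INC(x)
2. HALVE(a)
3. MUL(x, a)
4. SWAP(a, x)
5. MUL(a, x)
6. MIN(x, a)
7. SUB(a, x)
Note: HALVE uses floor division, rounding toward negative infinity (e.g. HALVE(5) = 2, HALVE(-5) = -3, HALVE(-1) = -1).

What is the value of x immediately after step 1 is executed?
x = 6

Tracing x through execution:
Initial: x = 5
After step 1 (INC(x)): x = 6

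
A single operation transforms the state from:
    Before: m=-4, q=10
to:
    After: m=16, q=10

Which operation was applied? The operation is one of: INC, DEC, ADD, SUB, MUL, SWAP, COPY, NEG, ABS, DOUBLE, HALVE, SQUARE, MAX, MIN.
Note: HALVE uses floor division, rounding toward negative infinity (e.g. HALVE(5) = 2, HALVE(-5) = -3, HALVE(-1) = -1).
SQUARE(m)

Analyzing the change:
Before: m=-4, q=10
After: m=16, q=10
Variable m changed from -4 to 16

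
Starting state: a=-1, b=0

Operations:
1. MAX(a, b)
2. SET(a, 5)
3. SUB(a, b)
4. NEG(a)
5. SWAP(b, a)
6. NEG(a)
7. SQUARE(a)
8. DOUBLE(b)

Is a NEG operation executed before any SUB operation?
No

First NEG: step 4
First SUB: step 3
Since 4 > 3, SUB comes first.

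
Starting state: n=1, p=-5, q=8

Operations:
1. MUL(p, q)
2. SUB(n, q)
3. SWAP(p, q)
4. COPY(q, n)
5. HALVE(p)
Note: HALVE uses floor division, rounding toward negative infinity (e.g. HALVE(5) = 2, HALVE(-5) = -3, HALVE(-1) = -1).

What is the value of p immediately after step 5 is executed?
p = 4

Tracing p through execution:
Initial: p = -5
After step 1 (MUL(p, q)): p = -40
After step 2 (SUB(n, q)): p = -40
After step 3 (SWAP(p, q)): p = 8
After step 4 (COPY(q, n)): p = 8
After step 5 (HALVE(p)): p = 4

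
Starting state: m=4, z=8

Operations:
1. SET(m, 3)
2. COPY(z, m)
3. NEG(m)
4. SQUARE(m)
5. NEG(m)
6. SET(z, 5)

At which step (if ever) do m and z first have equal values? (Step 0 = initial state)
Step 2

m and z first become equal after step 2.

Comparing values at each step:
Initial: m=4, z=8
After step 1: m=3, z=8
After step 2: m=3, z=3 ← equal!
After step 3: m=-3, z=3
After step 4: m=9, z=3
After step 5: m=-9, z=3
After step 6: m=-9, z=5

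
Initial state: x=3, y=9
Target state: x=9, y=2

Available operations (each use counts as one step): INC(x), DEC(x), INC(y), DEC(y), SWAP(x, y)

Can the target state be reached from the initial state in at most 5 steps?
Yes

Path (2 steps): DEC(x) → SWAP(x, y)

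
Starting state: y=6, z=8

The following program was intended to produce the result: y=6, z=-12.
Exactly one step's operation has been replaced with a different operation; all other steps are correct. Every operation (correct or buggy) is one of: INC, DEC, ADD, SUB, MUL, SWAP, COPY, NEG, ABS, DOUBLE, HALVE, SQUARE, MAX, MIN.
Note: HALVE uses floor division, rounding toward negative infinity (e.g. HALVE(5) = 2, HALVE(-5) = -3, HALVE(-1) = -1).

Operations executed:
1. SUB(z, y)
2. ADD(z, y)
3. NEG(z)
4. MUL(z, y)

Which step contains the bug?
Step 2

Trace with buggy code:
Initial: y=6, z=8
After step 1: y=6, z=2
After step 2: y=6, z=8
After step 3: y=6, z=-8
After step 4: y=6, z=-48
Actual final y=6, z=-48 ≠ expected y=6, z=-12.
Step 2 is the only position where a single-operation replacement can produce the expected result.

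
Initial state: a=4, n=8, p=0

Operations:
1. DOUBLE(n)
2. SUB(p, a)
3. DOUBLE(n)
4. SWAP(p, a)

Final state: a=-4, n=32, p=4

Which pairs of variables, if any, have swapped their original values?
None

Comparing initial and final values:
a: 4 → -4
p: 0 → 4
n: 8 → 32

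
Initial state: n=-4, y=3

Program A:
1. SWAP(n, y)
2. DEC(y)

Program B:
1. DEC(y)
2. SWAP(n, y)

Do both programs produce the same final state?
No

Program A final state: n=3, y=-5
Program B final state: n=2, y=-4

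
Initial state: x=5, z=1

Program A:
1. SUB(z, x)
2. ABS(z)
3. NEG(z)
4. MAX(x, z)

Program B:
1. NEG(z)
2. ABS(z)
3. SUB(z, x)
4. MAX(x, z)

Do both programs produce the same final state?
Yes

Program A final state: x=5, z=-4
Program B final state: x=5, z=-4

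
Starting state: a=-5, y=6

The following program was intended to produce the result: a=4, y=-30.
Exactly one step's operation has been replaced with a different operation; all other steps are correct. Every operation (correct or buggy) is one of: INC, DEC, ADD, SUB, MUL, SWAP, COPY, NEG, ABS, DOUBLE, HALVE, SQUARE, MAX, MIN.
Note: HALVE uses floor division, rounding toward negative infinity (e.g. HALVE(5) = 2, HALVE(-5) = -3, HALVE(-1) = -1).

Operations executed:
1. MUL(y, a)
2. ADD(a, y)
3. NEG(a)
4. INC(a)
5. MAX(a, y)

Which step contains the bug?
Step 2

Trace with buggy code:
Initial: a=-5, y=6
After step 1: a=-5, y=-30
After step 2: a=-35, y=-30
After step 3: a=35, y=-30
After step 4: a=36, y=-30
After step 5: a=36, y=-30
Actual final a=36, y=-30 ≠ expected a=4, y=-30.
Step 2 is the only position where a single-operation replacement can produce the expected result.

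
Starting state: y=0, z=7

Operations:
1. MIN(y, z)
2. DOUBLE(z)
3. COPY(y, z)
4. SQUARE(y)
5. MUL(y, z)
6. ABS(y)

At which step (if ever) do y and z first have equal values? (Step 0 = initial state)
Step 3

y and z first become equal after step 3.

Comparing values at each step:
Initial: y=0, z=7
After step 1: y=0, z=7
After step 2: y=0, z=14
After step 3: y=14, z=14 ← equal!
After step 4: y=196, z=14
After step 5: y=2744, z=14
After step 6: y=2744, z=14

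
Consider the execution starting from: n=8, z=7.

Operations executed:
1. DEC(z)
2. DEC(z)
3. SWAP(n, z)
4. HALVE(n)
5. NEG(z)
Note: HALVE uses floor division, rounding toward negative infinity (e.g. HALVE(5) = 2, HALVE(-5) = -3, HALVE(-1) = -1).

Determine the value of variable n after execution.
n = 2

Tracing execution:
Step 1: DEC(z) → n = 8
Step 2: DEC(z) → n = 8
Step 3: SWAP(n, z) → n = 5
Step 4: HALVE(n) → n = 2
Step 5: NEG(z) → n = 2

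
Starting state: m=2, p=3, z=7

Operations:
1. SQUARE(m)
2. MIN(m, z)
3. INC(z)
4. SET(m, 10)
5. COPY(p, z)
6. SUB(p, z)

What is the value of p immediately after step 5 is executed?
p = 8

Tracing p through execution:
Initial: p = 3
After step 1 (SQUARE(m)): p = 3
After step 2 (MIN(m, z)): p = 3
After step 3 (INC(z)): p = 3
After step 4 (SET(m, 10)): p = 3
After step 5 (COPY(p, z)): p = 8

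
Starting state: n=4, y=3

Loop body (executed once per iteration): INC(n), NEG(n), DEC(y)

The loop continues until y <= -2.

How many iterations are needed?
5

Tracing iterations:
Initial: n=4, y=3
After iteration 1: n=-5, y=2
After iteration 2: n=4, y=1
After iteration 3: n=-5, y=0
After iteration 4: n=4, y=-1
After iteration 5: n=-5, y=-2
y <= -2 now holds, so the loop exits after 5 iterations.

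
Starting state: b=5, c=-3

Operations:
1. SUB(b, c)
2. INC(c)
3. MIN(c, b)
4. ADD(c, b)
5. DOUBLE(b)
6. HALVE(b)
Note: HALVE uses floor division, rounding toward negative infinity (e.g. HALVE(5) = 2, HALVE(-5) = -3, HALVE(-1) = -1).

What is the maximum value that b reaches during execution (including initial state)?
16

Values of b at each step:
Initial: b = 5
After step 1: b = 8
After step 2: b = 8
After step 3: b = 8
After step 4: b = 8
After step 5: b = 16 ← maximum
After step 6: b = 8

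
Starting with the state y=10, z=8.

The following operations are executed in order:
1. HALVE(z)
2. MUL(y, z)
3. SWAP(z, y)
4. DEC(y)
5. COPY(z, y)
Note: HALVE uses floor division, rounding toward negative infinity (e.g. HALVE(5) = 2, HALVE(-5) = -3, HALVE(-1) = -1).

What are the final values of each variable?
{y: 3, z: 3}

Step-by-step execution:
Initial: y=10, z=8
After step 1 (HALVE(z)): y=10, z=4
After step 2 (MUL(y, z)): y=40, z=4
After step 3 (SWAP(z, y)): y=4, z=40
After step 4 (DEC(y)): y=3, z=40
After step 5 (COPY(z, y)): y=3, z=3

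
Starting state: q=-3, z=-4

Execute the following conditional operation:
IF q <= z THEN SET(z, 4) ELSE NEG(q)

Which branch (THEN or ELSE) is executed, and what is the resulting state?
Branch: ELSE, Final state: q=3, z=-4

Evaluating condition: q <= z
q = -3, z = -4
Condition is False, so ELSE branch executes
After NEG(q): q=3, z=-4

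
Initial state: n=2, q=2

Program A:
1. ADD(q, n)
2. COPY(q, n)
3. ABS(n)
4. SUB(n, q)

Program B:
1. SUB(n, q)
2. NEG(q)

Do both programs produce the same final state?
No

Program A final state: n=0, q=2
Program B final state: n=0, q=-2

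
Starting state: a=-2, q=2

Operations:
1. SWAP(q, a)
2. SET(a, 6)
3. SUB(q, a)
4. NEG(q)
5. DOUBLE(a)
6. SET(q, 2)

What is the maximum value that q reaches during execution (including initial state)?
8

Values of q at each step:
Initial: q = 2
After step 1: q = -2
After step 2: q = -2
After step 3: q = -8
After step 4: q = 8 ← maximum
After step 5: q = 8
After step 6: q = 2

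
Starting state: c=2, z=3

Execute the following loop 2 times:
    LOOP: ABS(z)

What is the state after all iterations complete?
c=2, z=3

Iteration trace:
Start: c=2, z=3
After iteration 1: c=2, z=3
After iteration 2: c=2, z=3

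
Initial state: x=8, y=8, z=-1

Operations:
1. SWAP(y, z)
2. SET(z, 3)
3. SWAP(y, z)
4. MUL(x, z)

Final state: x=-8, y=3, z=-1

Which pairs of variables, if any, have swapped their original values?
None

Comparing initial and final values:
x: 8 → -8
y: 8 → 3
z: -1 → -1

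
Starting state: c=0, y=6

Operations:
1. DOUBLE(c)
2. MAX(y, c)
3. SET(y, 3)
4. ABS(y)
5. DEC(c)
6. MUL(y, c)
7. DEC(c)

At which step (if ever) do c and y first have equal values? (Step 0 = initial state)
Never

c and y never become equal during execution.

Comparing values at each step:
Initial: c=0, y=6
After step 1: c=0, y=6
After step 2: c=0, y=6
After step 3: c=0, y=3
After step 4: c=0, y=3
After step 5: c=-1, y=3
After step 6: c=-1, y=-3
After step 7: c=-2, y=-3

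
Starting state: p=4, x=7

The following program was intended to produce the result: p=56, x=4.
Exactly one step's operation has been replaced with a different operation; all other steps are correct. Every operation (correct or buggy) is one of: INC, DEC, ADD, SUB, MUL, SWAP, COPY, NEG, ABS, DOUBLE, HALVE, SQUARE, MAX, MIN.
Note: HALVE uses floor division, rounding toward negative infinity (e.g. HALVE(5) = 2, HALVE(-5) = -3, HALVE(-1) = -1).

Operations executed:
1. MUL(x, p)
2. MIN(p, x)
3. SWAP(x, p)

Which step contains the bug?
Step 2

Trace with buggy code:
Initial: p=4, x=7
After step 1: p=4, x=28
After step 2: p=4, x=28
After step 3: p=28, x=4
Actual final p=28, x=4 ≠ expected p=56, x=4.
Step 2 is the only position where a single-operation replacement can produce the expected result.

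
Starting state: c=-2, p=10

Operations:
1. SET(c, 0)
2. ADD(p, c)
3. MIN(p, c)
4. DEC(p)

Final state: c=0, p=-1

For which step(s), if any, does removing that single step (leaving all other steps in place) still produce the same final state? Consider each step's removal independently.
Step(s) 2

Testing removal of each single step:
Without step 1: final = c=-2, p=-3 (different)
Without step 2: final = c=0, p=-1 (same)
Without step 3: final = c=0, p=9 (different)
Without step 4: final = c=0, p=0 (different)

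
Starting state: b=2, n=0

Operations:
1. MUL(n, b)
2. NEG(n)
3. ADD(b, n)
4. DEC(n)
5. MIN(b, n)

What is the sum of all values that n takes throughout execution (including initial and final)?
-2

Values of n at each step:
Initial: n = 0
After step 1: n = 0
After step 2: n = 0
After step 3: n = 0
After step 4: n = -1
After step 5: n = -1
Sum = 0 + 0 + 0 + 0 + -1 + -1 = -2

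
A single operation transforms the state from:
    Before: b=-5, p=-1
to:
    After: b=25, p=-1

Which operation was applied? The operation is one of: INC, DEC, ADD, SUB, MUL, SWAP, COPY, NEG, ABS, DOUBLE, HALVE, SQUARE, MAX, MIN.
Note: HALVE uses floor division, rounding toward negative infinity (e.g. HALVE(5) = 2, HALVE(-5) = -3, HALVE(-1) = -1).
SQUARE(b)

Analyzing the change:
Before: b=-5, p=-1
After: b=25, p=-1
Variable b changed from -5 to 25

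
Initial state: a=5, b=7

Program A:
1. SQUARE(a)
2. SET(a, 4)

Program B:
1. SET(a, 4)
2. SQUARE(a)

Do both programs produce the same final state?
No

Program A final state: a=4, b=7
Program B final state: a=16, b=7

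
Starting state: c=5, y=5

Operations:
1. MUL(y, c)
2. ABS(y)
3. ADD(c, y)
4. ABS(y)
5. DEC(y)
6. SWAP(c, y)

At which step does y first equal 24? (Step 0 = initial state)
Step 5

Tracing y:
Initial: y = 5
After step 1: y = 25
After step 2: y = 25
After step 3: y = 25
After step 4: y = 25
After step 5: y = 24 ← first occurrence
After step 6: y = 30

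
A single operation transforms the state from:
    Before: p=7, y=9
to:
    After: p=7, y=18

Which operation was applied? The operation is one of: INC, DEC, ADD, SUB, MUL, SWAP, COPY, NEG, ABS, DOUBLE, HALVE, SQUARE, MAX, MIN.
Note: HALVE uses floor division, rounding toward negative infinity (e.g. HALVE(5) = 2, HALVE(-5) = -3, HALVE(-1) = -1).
DOUBLE(y)

Analyzing the change:
Before: p=7, y=9
After: p=7, y=18
Variable y changed from 9 to 18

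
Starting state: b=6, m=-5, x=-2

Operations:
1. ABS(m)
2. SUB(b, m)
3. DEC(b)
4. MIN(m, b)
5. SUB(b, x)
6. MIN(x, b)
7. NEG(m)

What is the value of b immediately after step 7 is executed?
b = 2

Tracing b through execution:
Initial: b = 6
After step 1 (ABS(m)): b = 6
After step 2 (SUB(b, m)): b = 1
After step 3 (DEC(b)): b = 0
After step 4 (MIN(m, b)): b = 0
After step 5 (SUB(b, x)): b = 2
After step 6 (MIN(x, b)): b = 2
After step 7 (NEG(m)): b = 2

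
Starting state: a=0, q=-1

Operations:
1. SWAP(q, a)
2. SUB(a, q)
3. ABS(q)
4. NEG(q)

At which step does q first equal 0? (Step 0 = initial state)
Step 1

Tracing q:
Initial: q = -1
After step 1: q = 0 ← first occurrence
After step 2: q = 0
After step 3: q = 0
After step 4: q = 0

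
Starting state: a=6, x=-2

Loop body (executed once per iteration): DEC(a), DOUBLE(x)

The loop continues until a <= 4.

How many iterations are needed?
2

Tracing iterations:
Initial: a=6, x=-2
After iteration 1: a=5, x=-4
After iteration 2: a=4, x=-8
a <= 4 now holds, so the loop exits after 2 iterations.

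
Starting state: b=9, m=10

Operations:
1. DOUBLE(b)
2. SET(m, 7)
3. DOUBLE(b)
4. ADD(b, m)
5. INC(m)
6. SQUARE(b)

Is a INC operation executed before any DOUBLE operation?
No

First INC: step 5
First DOUBLE: step 1
Since 5 > 1, DOUBLE comes first.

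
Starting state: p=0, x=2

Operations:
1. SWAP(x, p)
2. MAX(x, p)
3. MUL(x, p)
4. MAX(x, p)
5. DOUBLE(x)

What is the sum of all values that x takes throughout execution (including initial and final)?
20

Values of x at each step:
Initial: x = 2
After step 1: x = 0
After step 2: x = 2
After step 3: x = 4
After step 4: x = 4
After step 5: x = 8
Sum = 2 + 0 + 2 + 4 + 4 + 8 = 20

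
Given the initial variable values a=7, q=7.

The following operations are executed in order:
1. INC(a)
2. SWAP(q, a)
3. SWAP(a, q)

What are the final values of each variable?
{a: 8, q: 7}

Step-by-step execution:
Initial: a=7, q=7
After step 1 (INC(a)): a=8, q=7
After step 2 (SWAP(q, a)): a=7, q=8
After step 3 (SWAP(a, q)): a=8, q=7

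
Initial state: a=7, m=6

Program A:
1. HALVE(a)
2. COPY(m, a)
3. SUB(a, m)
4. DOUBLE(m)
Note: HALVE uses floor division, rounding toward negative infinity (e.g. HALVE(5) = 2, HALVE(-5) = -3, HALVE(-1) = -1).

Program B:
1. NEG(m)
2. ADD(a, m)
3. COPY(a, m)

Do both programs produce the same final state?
No

Program A final state: a=0, m=6
Program B final state: a=-6, m=-6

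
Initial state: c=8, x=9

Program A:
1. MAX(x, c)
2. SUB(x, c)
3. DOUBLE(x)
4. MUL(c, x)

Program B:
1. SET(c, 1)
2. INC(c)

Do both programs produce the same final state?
No

Program A final state: c=16, x=2
Program B final state: c=2, x=9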